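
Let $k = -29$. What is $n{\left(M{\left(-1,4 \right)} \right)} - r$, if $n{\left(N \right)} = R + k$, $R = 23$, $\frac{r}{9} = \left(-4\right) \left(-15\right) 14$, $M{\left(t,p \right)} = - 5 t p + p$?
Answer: $-7566$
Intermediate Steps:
$M{\left(t,p \right)} = p - 5 p t$ ($M{\left(t,p \right)} = - 5 p t + p = p - 5 p t$)
$r = 7560$ ($r = 9 \left(-4\right) \left(-15\right) 14 = 9 \cdot 60 \cdot 14 = 9 \cdot 840 = 7560$)
$n{\left(N \right)} = -6$ ($n{\left(N \right)} = 23 - 29 = -6$)
$n{\left(M{\left(-1,4 \right)} \right)} - r = -6 - 7560 = -7566$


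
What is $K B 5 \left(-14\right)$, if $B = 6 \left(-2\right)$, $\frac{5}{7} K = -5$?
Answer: $-5880$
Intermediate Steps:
$K = -7$ ($K = \frac{7}{5} \left(-5\right) = -7$)
$B = -12$
$K B 5 \left(-14\right) = - 7 \left(\left(-12\right) 5\right) \left(-14\right) = \left(-7\right) \left(-60\right) \left(-14\right) = 420 \left(-14\right) = -5880$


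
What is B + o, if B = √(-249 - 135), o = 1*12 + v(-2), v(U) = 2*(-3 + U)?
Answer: 2 + 8*I*√6 ≈ 2.0 + 19.596*I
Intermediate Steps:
v(U) = -6 + 2*U
o = 2 (o = 1*12 + (-6 + 2*(-2)) = 12 + (-6 - 4) = 12 - 10 = 2)
B = 8*I*√6 (B = √(-384) = 8*I*√6 ≈ 19.596*I)
B + o = 8*I*√6 + 2 = 2 + 8*I*√6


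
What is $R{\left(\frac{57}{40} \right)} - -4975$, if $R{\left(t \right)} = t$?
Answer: $\frac{199057}{40} \approx 4976.4$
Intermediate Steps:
$R{\left(\frac{57}{40} \right)} - -4975 = \frac{57}{40} - -4975 = 57 \cdot \frac{1}{40} + 4975 = \frac{57}{40} + 4975 = \frac{199057}{40}$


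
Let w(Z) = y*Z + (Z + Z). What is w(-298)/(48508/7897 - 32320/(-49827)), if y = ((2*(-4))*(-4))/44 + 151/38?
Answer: -164220078375831/558497983604 ≈ -294.04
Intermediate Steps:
y = 1965/418 (y = -8*(-4)*(1/44) + 151*(1/38) = 32*(1/44) + 151/38 = 8/11 + 151/38 = 1965/418 ≈ 4.7010)
w(Z) = 2801*Z/418 (w(Z) = 1965*Z/418 + (Z + Z) = 1965*Z/418 + 2*Z = 2801*Z/418)
w(-298)/(48508/7897 - 32320/(-49827)) = ((2801/418)*(-298))/(48508/7897 - 32320/(-49827)) = -417349/(209*(48508*(1/7897) - 32320*(-1/49827))) = -417349/(209*(48508/7897 + 32320/49827)) = -417349/(209*2672239156/393483819) = -417349/209*393483819/2672239156 = -164220078375831/558497983604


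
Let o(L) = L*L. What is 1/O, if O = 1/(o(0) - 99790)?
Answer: -99790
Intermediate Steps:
o(L) = L²
O = -1/99790 (O = 1/(0² - 99790) = 1/(0 - 99790) = 1/(-99790) = -1/99790 ≈ -1.0021e-5)
1/O = 1/(-1/99790) = -99790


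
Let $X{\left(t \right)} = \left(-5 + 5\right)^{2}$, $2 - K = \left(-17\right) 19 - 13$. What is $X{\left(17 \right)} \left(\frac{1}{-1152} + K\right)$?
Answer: $0$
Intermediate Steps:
$K = 338$ ($K = 2 - \left(\left(-17\right) 19 - 13\right) = 2 - \left(-323 - 13\right) = 2 - -336 = 2 + 336 = 338$)
$X{\left(t \right)} = 0$ ($X{\left(t \right)} = 0^{2} = 0$)
$X{\left(17 \right)} \left(\frac{1}{-1152} + K\right) = 0 \left(\frac{1}{-1152} + 338\right) = 0 \left(- \frac{1}{1152} + 338\right) = 0 \cdot \frac{389375}{1152} = 0$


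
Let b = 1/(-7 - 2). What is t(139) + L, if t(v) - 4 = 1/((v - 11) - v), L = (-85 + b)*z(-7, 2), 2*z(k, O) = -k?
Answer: -29104/99 ≈ -293.98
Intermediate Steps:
b = -⅑ (b = 1/(-9) = -⅑ ≈ -0.11111)
z(k, O) = -k/2 (z(k, O) = (-k)/2 = -k/2)
L = -2681/9 (L = (-85 - ⅑)*(-½*(-7)) = -766/9*7/2 = -2681/9 ≈ -297.89)
t(v) = 43/11 (t(v) = 4 + 1/((v - 11) - v) = 4 + 1/((-11 + v) - v) = 4 + 1/(-11) = 4 - 1/11 = 43/11)
t(139) + L = 43/11 - 2681/9 = -29104/99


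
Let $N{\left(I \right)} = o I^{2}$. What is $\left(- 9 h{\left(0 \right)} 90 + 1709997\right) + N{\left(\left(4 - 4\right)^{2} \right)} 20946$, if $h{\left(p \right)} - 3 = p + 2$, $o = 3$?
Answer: $1705947$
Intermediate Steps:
$h{\left(p \right)} = 5 + p$ ($h{\left(p \right)} = 3 + \left(p + 2\right) = 3 + \left(2 + p\right) = 5 + p$)
$N{\left(I \right)} = 3 I^{2}$
$\left(- 9 h{\left(0 \right)} 90 + 1709997\right) + N{\left(\left(4 - 4\right)^{2} \right)} 20946 = \left(- 9 \left(5 + 0\right) 90 + 1709997\right) + 3 \left(\left(4 - 4\right)^{2}\right)^{2} \cdot 20946 = \left(\left(-9\right) 5 \cdot 90 + 1709997\right) + 3 \left(0^{2}\right)^{2} \cdot 20946 = \left(\left(-45\right) 90 + 1709997\right) + 3 \cdot 0^{2} \cdot 20946 = \left(-4050 + 1709997\right) + 3 \cdot 0 \cdot 20946 = 1705947 + 0 \cdot 20946 = 1705947 + 0 = 1705947$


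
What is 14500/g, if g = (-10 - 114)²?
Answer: 3625/3844 ≈ 0.94303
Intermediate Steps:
g = 15376 (g = (-124)² = 15376)
14500/g = 14500/15376 = 14500*(1/15376) = 3625/3844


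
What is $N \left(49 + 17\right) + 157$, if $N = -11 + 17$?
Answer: $553$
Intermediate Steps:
$N = 6$
$N \left(49 + 17\right) + 157 = 6 \left(49 + 17\right) + 157 = 6 \cdot 66 + 157 = 396 + 157 = 553$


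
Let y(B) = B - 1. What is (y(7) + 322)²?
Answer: 107584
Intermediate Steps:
y(B) = -1 + B
(y(7) + 322)² = ((-1 + 7) + 322)² = (6 + 322)² = 328² = 107584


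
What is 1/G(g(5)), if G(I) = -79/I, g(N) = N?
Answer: -5/79 ≈ -0.063291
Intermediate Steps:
1/G(g(5)) = 1/(-79/5) = -5/79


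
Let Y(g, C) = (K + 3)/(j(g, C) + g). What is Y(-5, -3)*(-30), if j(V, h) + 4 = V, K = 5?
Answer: 120/7 ≈ 17.143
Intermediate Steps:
j(V, h) = -4 + V
Y(g, C) = 8/(-4 + 2*g) (Y(g, C) = (5 + 3)/((-4 + g) + g) = 8/(-4 + 2*g))
Y(-5, -3)*(-30) = (4/(-2 - 5))*(-30) = (4/(-7))*(-30) = (4*(-⅐))*(-30) = -4/7*(-30) = 120/7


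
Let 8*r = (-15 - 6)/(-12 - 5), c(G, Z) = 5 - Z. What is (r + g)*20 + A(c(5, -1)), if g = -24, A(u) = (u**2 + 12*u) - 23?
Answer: -13325/34 ≈ -391.91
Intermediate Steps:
A(u) = -23 + u**2 + 12*u
r = 21/136 (r = ((-15 - 6)/(-12 - 5))/8 = (-21/(-17))/8 = (-21*(-1/17))/8 = (1/8)*(21/17) = 21/136 ≈ 0.15441)
(r + g)*20 + A(c(5, -1)) = (21/136 - 24)*20 + (-23 + (5 - 1*(-1))**2 + 12*(5 - 1*(-1))) = -3243/136*20 + (-23 + (5 + 1)**2 + 12*(5 + 1)) = -16215/34 + (-23 + 6**2 + 12*6) = -16215/34 + (-23 + 36 + 72) = -16215/34 + 85 = -13325/34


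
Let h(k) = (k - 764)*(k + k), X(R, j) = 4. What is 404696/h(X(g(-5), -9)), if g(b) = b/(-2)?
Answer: -50587/760 ≈ -66.562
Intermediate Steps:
g(b) = -b/2 (g(b) = b*(-½) = -b/2)
h(k) = 2*k*(-764 + k) (h(k) = (-764 + k)*(2*k) = 2*k*(-764 + k))
404696/h(X(g(-5), -9)) = 404696/((2*4*(-764 + 4))) = 404696/((2*4*(-760))) = 404696/(-6080) = 404696*(-1/6080) = -50587/760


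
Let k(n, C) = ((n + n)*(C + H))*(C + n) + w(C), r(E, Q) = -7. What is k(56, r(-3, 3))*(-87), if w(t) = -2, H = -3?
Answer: 4774734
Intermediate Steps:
k(n, C) = -2 + 2*n*(-3 + C)*(C + n) (k(n, C) = ((n + n)*(C - 3))*(C + n) - 2 = ((2*n)*(-3 + C))*(C + n) - 2 = (2*n*(-3 + C))*(C + n) - 2 = 2*n*(-3 + C)*(C + n) - 2 = -2 + 2*n*(-3 + C)*(C + n))
k(56, r(-3, 3))*(-87) = (-2 - 6*56² - 6*(-7)*56 + 2*(-7)*56² + 2*56*(-7)²)*(-87) = (-2 - 6*3136 + 2352 + 2*(-7)*3136 + 2*56*49)*(-87) = (-2 - 18816 + 2352 - 43904 + 5488)*(-87) = -54882*(-87) = 4774734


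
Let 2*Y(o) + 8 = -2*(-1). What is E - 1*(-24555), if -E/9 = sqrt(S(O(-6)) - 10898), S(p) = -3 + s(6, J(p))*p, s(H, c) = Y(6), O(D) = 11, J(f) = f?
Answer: 24555 - 9*I*sqrt(10934) ≈ 24555.0 - 941.09*I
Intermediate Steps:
Y(o) = -3 (Y(o) = -4 + (-2*(-1))/2 = -4 + (1/2)*2 = -4 + 1 = -3)
s(H, c) = -3
S(p) = -3 - 3*p
E = -9*I*sqrt(10934) (E = -9*sqrt((-3 - 3*11) - 10898) = -9*sqrt((-3 - 33) - 10898) = -9*sqrt(-36 - 10898) = -9*I*sqrt(10934) ≈ -941.09*I)
E - 1*(-24555) = -9*I*sqrt(10934) - 1*(-24555) = -9*I*sqrt(10934) + 24555 = 24555 - 9*I*sqrt(10934)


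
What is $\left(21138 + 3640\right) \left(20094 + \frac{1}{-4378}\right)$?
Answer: $\frac{1089879297559}{2189} \approx 4.9789 \cdot 10^{8}$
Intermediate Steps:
$\left(21138 + 3640\right) \left(20094 + \frac{1}{-4378}\right) = 24778 \left(20094 - \frac{1}{4378}\right) = 24778 \cdot \frac{87971531}{4378} = \frac{1089879297559}{2189}$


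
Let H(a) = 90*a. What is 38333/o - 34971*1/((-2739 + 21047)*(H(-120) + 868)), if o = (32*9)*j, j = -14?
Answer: -435633887411/45822434112 ≈ -9.5070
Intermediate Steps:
o = -4032 (o = (32*9)*(-14) = 288*(-14) = -4032)
38333/o - 34971*1/((-2739 + 21047)*(H(-120) + 868)) = 38333/(-4032) - 34971*1/((-2739 + 21047)*(90*(-120) + 868)) = 38333*(-1/4032) - 34971*1/(18308*(-10800 + 868)) = -38333/4032 - 34971/(18308*(-9932)) = -38333/4032 - 34971/(-181835056) = -38333/4032 - 34971*(-1/181835056) = -38333/4032 + 34971/181835056 = -435633887411/45822434112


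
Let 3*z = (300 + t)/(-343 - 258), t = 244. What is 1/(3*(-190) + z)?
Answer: -1803/1028254 ≈ -0.0017535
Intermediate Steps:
z = -544/1803 (z = ((300 + 244)/(-343 - 258))/3 = (544/(-601))/3 = (544*(-1/601))/3 = (⅓)*(-544/601) = -544/1803 ≈ -0.30172)
1/(3*(-190) + z) = 1/(3*(-190) - 544/1803) = 1/(-570 - 544/1803) = 1/(-1028254/1803) = -1803/1028254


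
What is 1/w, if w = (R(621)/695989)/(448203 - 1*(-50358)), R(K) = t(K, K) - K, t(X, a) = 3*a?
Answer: 115664323943/414 ≈ 2.7938e+8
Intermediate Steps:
R(K) = 2*K (R(K) = 3*K - K = 2*K)
w = 414/115664323943 (w = ((2*621)/695989)/(448203 - 1*(-50358)) = (1242*(1/695989))/(448203 + 50358) = (1242/695989)/498561 = (1242/695989)*(1/498561) = 414/115664323943 ≈ 3.5793e-9)
1/w = 1/(414/115664323943) = 115664323943/414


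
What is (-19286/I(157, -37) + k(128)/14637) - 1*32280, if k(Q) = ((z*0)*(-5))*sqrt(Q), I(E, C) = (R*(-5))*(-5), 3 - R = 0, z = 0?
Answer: -2440286/75 ≈ -32537.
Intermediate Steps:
R = 3 (R = 3 - 1*0 = 3 + 0 = 3)
I(E, C) = 75 (I(E, C) = (3*(-5))*(-5) = -15*(-5) = 75)
k(Q) = 0 (k(Q) = ((0*0)*(-5))*sqrt(Q) = (0*(-5))*sqrt(Q) = 0*sqrt(Q) = 0)
(-19286/I(157, -37) + k(128)/14637) - 1*32280 = (-19286/75 + 0/14637) - 1*32280 = (-19286*1/75 + 0*(1/14637)) - 32280 = (-19286/75 + 0) - 32280 = -19286/75 - 32280 = -2440286/75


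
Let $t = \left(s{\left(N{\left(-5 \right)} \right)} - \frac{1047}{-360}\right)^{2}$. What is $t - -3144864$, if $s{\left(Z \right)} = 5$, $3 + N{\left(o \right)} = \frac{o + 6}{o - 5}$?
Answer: $\frac{45286942201}{14400} \approx 3.1449 \cdot 10^{6}$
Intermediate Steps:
$N{\left(o \right)} = -3 + \frac{6 + o}{-5 + o}$ ($N{\left(o \right)} = -3 + \frac{o + 6}{o - 5} = -3 + \frac{6 + o}{-5 + o}$)
$t = \frac{900601}{14400}$ ($t = \left(5 - \frac{1047}{-360}\right)^{2} = \left(5 - - \frac{349}{120}\right)^{2} = \left(5 + \frac{349}{120}\right)^{2} = \left(\frac{949}{120}\right)^{2} = \frac{900601}{14400} \approx 62.542$)
$t - -3144864 = \frac{900601}{14400} - -3144864 = \frac{900601}{14400} + 3144864 = \frac{45286942201}{14400}$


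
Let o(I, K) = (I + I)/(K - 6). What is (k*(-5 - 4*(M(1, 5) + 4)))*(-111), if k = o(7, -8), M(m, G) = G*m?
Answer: -4551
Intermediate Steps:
o(I, K) = 2*I/(-6 + K) (o(I, K) = (2*I)/(-6 + K) = 2*I/(-6 + K))
k = -1 (k = 2*7/(-6 - 8) = 2*7/(-14) = 2*7*(-1/14) = -1)
(k*(-5 - 4*(M(1, 5) + 4)))*(-111) = -(-5 - 4*(5*1 + 4))*(-111) = -(-5 - 4*(5 + 4))*(-111) = -(-5 - 4*9)*(-111) = -(-5 - 36)*(-111) = -1*(-41)*(-111) = 41*(-111) = -4551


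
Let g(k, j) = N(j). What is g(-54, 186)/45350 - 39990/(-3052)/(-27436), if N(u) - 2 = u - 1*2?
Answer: 3440275623/949341843800 ≈ 0.0036239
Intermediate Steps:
N(u) = u (N(u) = 2 + (u - 1*2) = 2 + (u - 2) = 2 + (-2 + u) = u)
g(k, j) = j
g(-54, 186)/45350 - 39990/(-3052)/(-27436) = 186/45350 - 39990/(-3052)/(-27436) = 186*(1/45350) - 39990*(-1/3052)*(-1/27436) = 93/22675 + (19995/1526)*(-1/27436) = 93/22675 - 19995/41867336 = 3440275623/949341843800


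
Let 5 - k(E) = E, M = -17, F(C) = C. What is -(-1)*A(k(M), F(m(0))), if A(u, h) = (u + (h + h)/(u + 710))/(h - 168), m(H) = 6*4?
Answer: -673/4392 ≈ -0.15323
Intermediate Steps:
m(H) = 24
k(E) = 5 - E
A(u, h) = (u + 2*h/(710 + u))/(-168 + h) (A(u, h) = (u + (2*h)/(710 + u))/(-168 + h) = (u + 2*h/(710 + u))/(-168 + h))
-(-1)*A(k(M), F(m(0))) = -(-1)*((5 - 1*(-17))² + 2*24 + 710*(5 - 1*(-17)))/(-119280 - 168*(5 - 1*(-17)) + 710*24 + 24*(5 - 1*(-17))) = -(-1)*((5 + 17)² + 48 + 710*(5 + 17))/(-119280 - 168*(5 + 17) + 17040 + 24*(5 + 17)) = -(-1)*(22² + 48 + 710*22)/(-119280 - 168*22 + 17040 + 24*22) = -(-1)*(484 + 48 + 15620)/(-119280 - 3696 + 17040 + 528) = -(-1)*16152/(-105408) = -(-1)*(-1/105408*16152) = -(-1)*(-673)/4392 = -1*673/4392 = -673/4392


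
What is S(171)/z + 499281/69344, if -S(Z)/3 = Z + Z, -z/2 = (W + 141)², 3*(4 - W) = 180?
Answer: 3642878697/501010400 ≈ 7.2711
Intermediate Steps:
W = -56 (W = 4 - ⅓*180 = 4 - 60 = -56)
z = -14450 (z = -2*(-56 + 141)² = -2*85² = -2*7225 = -14450)
S(Z) = -6*Z (S(Z) = -3*(Z + Z) = -6*Z)
S(171)/z + 499281/69344 = -6*171/(-14450) + 499281/69344 = -1026*(-1/14450) + 499281*(1/69344) = 513/7225 + 499281/69344 = 3642878697/501010400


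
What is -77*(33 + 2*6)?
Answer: -3465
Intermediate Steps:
-77*(33 + 2*6) = -77*(33 + 12) = -77*45 = -3465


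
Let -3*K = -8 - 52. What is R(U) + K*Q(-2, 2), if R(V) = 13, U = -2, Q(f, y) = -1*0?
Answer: 13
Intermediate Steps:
Q(f, y) = 0
K = 20 (K = -(-8 - 52)/3 = -⅓*(-60) = 20)
R(U) + K*Q(-2, 2) = 13 + 20*0 = 13 + 0 = 13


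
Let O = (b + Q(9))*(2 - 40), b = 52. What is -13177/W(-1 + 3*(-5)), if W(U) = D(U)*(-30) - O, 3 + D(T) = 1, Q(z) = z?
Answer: -13177/2378 ≈ -5.5412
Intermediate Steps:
D(T) = -2 (D(T) = -3 + 1 = -2)
O = -2318 (O = (52 + 9)*(2 - 40) = 61*(-38) = -2318)
W(U) = 2378 (W(U) = -2*(-30) - 1*(-2318) = 60 + 2318 = 2378)
-13177/W(-1 + 3*(-5)) = -13177/2378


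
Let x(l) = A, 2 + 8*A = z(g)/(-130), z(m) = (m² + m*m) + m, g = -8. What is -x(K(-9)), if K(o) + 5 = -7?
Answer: 19/52 ≈ 0.36538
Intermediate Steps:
K(o) = -12 (K(o) = -5 - 7 = -12)
z(m) = m + 2*m² (z(m) = (m² + m²) + m = 2*m² + m = m + 2*m²)
A = -19/52 (A = -¼ + (-8*(1 + 2*(-8))/(-130))/8 = -¼ + (-8*(1 - 16)*(-1/130))/8 = -¼ + (-8*(-15)*(-1/130))/8 = -¼ + (120*(-1/130))/8 = -¼ + (⅛)*(-12/13) = -¼ - 3/26 = -19/52 ≈ -0.36538)
x(l) = -19/52
-x(K(-9)) = -1*(-19/52) = 19/52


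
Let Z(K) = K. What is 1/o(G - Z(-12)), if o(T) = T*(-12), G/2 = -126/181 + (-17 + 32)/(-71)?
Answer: -12851/1570680 ≈ -0.0081818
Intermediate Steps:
G = -23322/12851 (G = 2*(-126/181 + (-17 + 32)/(-71)) = 2*(-126*1/181 + 15*(-1/71)) = 2*(-126/181 - 15/71) = 2*(-11661/12851) = -23322/12851 ≈ -1.8148)
o(T) = -12*T
1/o(G - Z(-12)) = 1/(-12*(-23322/12851 - 1*(-12))) = 1/(-12*(-23322/12851 + 12)) = 1/(-12*130890/12851) = 1/(-1570680/12851) = -12851/1570680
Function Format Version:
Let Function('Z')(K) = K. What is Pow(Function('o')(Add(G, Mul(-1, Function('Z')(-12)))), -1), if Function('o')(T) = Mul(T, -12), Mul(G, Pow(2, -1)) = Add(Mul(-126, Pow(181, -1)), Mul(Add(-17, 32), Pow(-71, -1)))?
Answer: Rational(-12851, 1570680) ≈ -0.0081818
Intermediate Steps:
G = Rational(-23322, 12851) (G = Mul(2, Add(Mul(-126, Pow(181, -1)), Mul(Add(-17, 32), Pow(-71, -1)))) = Mul(2, Add(Mul(-126, Rational(1, 181)), Mul(15, Rational(-1, 71)))) = Mul(2, Add(Rational(-126, 181), Rational(-15, 71))) = Mul(2, Rational(-11661, 12851)) = Rational(-23322, 12851) ≈ -1.8148)
Function('o')(T) = Mul(-12, T)
Pow(Function('o')(Add(G, Mul(-1, Function('Z')(-12)))), -1) = Pow(Mul(-12, Add(Rational(-23322, 12851), Mul(-1, -12))), -1) = Pow(Mul(-12, Add(Rational(-23322, 12851), 12)), -1) = Pow(Mul(-12, Rational(130890, 12851)), -1) = Pow(Rational(-1570680, 12851), -1) = Rational(-12851, 1570680)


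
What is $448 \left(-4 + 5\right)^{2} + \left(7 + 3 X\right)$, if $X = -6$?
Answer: $437$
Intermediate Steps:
$448 \left(-4 + 5\right)^{2} + \left(7 + 3 X\right) = 448 \left(-4 + 5\right)^{2} + \left(7 + 3 \left(-6\right)\right) = 448 \cdot 1^{2} + \left(7 - 18\right) = 448 \cdot 1 - 11 = 448 - 11 = 437$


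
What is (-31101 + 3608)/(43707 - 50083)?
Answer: 27493/6376 ≈ 4.3120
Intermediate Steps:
(-31101 + 3608)/(43707 - 50083) = -27493/(-6376) = -27493*(-1/6376) = 27493/6376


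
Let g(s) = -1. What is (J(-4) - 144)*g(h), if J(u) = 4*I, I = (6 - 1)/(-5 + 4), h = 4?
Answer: 164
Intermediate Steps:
I = -5 (I = 5/(-1) = 5*(-1) = -5)
J(u) = -20 (J(u) = 4*(-5) = -20)
(J(-4) - 144)*g(h) = (-20 - 144)*(-1) = -164*(-1) = 164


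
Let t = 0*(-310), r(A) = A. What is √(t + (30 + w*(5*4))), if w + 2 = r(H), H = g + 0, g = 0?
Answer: I*√10 ≈ 3.1623*I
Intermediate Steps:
H = 0 (H = 0 + 0 = 0)
w = -2 (w = -2 + 0 = -2)
t = 0
√(t + (30 + w*(5*4))) = √(0 + (30 - 10*4)) = √(0 + (30 - 2*20)) = √(0 + (30 - 40)) = √(0 - 10) = √(-10) = I*√10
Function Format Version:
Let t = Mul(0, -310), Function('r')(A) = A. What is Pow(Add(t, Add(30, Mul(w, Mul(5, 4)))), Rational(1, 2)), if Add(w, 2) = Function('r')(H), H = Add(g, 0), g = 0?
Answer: Mul(I, Pow(10, Rational(1, 2))) ≈ Mul(3.1623, I)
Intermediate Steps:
H = 0 (H = Add(0, 0) = 0)
w = -2 (w = Add(-2, 0) = -2)
t = 0
Pow(Add(t, Add(30, Mul(w, Mul(5, 4)))), Rational(1, 2)) = Pow(Add(0, Add(30, Mul(-2, Mul(5, 4)))), Rational(1, 2)) = Pow(Add(0, Add(30, Mul(-2, 20))), Rational(1, 2)) = Pow(Add(0, Add(30, -40)), Rational(1, 2)) = Pow(Add(0, -10), Rational(1, 2)) = Pow(-10, Rational(1, 2)) = Mul(I, Pow(10, Rational(1, 2)))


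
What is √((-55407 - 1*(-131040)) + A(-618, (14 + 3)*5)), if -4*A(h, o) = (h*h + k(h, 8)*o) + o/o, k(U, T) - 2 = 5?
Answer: I*√19997 ≈ 141.41*I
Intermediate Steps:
k(U, T) = 7 (k(U, T) = 2 + 5 = 7)
A(h, o) = -¼ - 7*o/4 - h²/4 (A(h, o) = -((h*h + 7*o) + o/o)/4 = -((h² + 7*o) + 1)/4 = -(1 + h² + 7*o)/4 = -¼ - 7*o/4 - h²/4)
√((-55407 - 1*(-131040)) + A(-618, (14 + 3)*5)) = √((-55407 - 1*(-131040)) + (-¼ - 7*(14 + 3)*5/4 - ¼*(-618)²)) = √((-55407 + 131040) + (-¼ - 119*5/4 - ¼*381924)) = √(75633 + (-¼ - 7/4*85 - 95481)) = √(75633 + (-¼ - 595/4 - 95481)) = √(75633 - 95630) = √(-19997) = I*√19997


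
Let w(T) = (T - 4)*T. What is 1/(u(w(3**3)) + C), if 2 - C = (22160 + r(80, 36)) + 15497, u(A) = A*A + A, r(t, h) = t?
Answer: 1/348527 ≈ 2.8692e-6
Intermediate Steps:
w(T) = T*(-4 + T) (w(T) = (-4 + T)*T = T*(-4 + T))
u(A) = A + A**2 (u(A) = A**2 + A = A + A**2)
C = -37735 (C = 2 - ((22160 + 80) + 15497) = 2 - (22240 + 15497) = 2 - 1*37737 = 2 - 37737 = -37735)
1/(u(w(3**3)) + C) = 1/((3**3*(-4 + 3**3))*(1 + 3**3*(-4 + 3**3)) - 37735) = 1/((27*(-4 + 27))*(1 + 27*(-4 + 27)) - 37735) = 1/((27*23)*(1 + 27*23) - 37735) = 1/(621*(1 + 621) - 37735) = 1/(621*622 - 37735) = 1/(386262 - 37735) = 1/348527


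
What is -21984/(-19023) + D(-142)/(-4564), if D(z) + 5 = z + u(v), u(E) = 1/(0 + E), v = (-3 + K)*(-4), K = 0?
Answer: 412519087/347283888 ≈ 1.1878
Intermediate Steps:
v = 12 (v = (-3 + 0)*(-4) = -3*(-4) = 12)
u(E) = 1/E
D(z) = -59/12 + z (D(z) = -5 + (z + 1/12) = -5 + (1/12 + z) = -59/12 + z)
-21984/(-19023) + D(-142)/(-4564) = -21984/(-19023) + (-59/12 - 142)/(-4564) = -21984*(-1/19023) - 1763/12*(-1/4564) = 7328/6341 + 1763/54768 = 412519087/347283888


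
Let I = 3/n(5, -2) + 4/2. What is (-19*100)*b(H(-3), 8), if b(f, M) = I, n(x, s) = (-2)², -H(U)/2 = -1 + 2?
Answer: -5225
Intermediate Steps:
H(U) = -2 (H(U) = -2*(-1 + 2) = -2*1 = -2)
n(x, s) = 4
I = 11/4 (I = 3/4 + 4/2 = 3*(¼) + 4*(½) = ¾ + 2 = 11/4 ≈ 2.7500)
b(f, M) = 11/4
(-19*100)*b(H(-3), 8) = -19*100*(11/4) = -1900*11/4 = -5225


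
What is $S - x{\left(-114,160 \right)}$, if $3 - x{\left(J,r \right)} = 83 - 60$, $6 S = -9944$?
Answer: $- \frac{4912}{3} \approx -1637.3$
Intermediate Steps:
$S = - \frac{4972}{3}$ ($S = \frac{1}{6} \left(-9944\right) = - \frac{4972}{3} \approx -1657.3$)
$x{\left(J,r \right)} = -20$ ($x{\left(J,r \right)} = 3 - \left(83 - 60\right) = 3 - 23 = -20$)
$S - x{\left(-114,160 \right)} = - \frac{4972}{3} - -20 = - \frac{4972}{3} + 20 = - \frac{4912}{3}$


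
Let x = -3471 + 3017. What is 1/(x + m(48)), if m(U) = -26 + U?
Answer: -1/432 ≈ -0.0023148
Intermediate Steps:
x = -454
1/(x + m(48)) = 1/(-454 + (-26 + 48)) = 1/(-454 + 22) = 1/(-432) = -1/432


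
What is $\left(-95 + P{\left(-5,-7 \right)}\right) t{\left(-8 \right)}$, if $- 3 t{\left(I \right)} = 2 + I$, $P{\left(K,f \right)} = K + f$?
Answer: $-214$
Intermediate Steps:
$t{\left(I \right)} = - \frac{2}{3} - \frac{I}{3}$ ($t{\left(I \right)} = - \frac{2 + I}{3} = - \frac{2}{3} - \frac{I}{3}$)
$\left(-95 + P{\left(-5,-7 \right)}\right) t{\left(-8 \right)} = \left(-95 - 12\right) \left(- \frac{2}{3} - - \frac{8}{3}\right) = \left(-95 - 12\right) \left(- \frac{2}{3} + \frac{8}{3}\right) = \left(-107\right) 2 = -214$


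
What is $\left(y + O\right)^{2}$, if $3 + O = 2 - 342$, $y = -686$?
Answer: $1058841$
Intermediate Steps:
$O = -343$ ($O = -3 + \left(2 - 342\right) = -3 - 340 = -343$)
$\left(y + O\right)^{2} = \left(-686 - 343\right)^{2} = \left(-1029\right)^{2} = 1058841$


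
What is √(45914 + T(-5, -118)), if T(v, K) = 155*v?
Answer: √45139 ≈ 212.46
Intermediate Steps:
√(45914 + T(-5, -118)) = √(45914 + 155*(-5)) = √(45914 - 775) = √45139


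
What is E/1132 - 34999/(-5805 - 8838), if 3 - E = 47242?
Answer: -652101809/16575876 ≈ -39.340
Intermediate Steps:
E = -47239 (E = 3 - 1*47242 = 3 - 47242 = -47239)
E/1132 - 34999/(-5805 - 8838) = -47239/1132 - 34999/(-5805 - 8838) = -47239*1/1132 - 34999/(-14643) = -47239/1132 - 34999*(-1/14643) = -47239/1132 + 34999/14643 = -652101809/16575876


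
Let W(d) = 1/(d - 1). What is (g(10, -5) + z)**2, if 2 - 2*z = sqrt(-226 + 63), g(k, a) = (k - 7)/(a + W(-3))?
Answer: (-6 + 7*I*sqrt(163))**2/196 ≈ -40.566 - 5.4716*I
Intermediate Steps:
W(d) = 1/(-1 + d)
g(k, a) = (-7 + k)/(-1/4 + a) (g(k, a) = (k - 7)/(a + 1/(-1 - 3)) = (-7 + k)/(a + 1/(-4)) = (-7 + k)/(a - 1/4) = (-7 + k)/(-1/4 + a))
z = 1 - I*sqrt(163)/2 (z = 1 - sqrt(-226 + 63)/2 = 1 - I*sqrt(163)/2 ≈ 1.0 - 6.3836*I)
(g(10, -5) + z)**2 = (4*(-7 + 10)/(-1 + 4*(-5)) + (1 - I*sqrt(163)/2))**2 = (4*3/(-1 - 20) + (1 - I*sqrt(163)/2))**2 = (4*3/(-21) + (1 - I*sqrt(163)/2))**2 = (4*(-1/21)*3 + (1 - I*sqrt(163)/2))**2 = (-4/7 + (1 - I*sqrt(163)/2))**2 = (3/7 - I*sqrt(163)/2)**2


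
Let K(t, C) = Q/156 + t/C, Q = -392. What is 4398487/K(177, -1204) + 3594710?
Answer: 242425949878/124895 ≈ 1.9410e+6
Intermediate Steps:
K(t, C) = -98/39 + t/C (K(t, C) = -392/156 + t/C = -392*1/156 + t/C = -98/39 + t/C)
4398487/K(177, -1204) + 3594710 = 4398487/(-98/39 + 177/(-1204)) + 3594710 = 4398487/(-98/39 + 177*(-1/1204)) + 3594710 = 4398487/(-98/39 - 177/1204) + 3594710 = 4398487/(-124895/46956) + 3594710 = 4398487*(-46956/124895) + 3594710 = -206535355572/124895 + 3594710 = 242425949878/124895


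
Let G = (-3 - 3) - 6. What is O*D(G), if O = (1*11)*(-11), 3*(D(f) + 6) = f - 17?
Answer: 5687/3 ≈ 1895.7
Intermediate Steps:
G = -12 (G = -6 - 6 = -12)
D(f) = -35/3 + f/3 (D(f) = -6 + (f - 17)/3 = -6 + (-17 + f)/3 = -6 + (-17/3 + f/3) = -35/3 + f/3)
O = -121 (O = 11*(-11) = -121)
O*D(G) = -121*(-35/3 + (⅓)*(-12)) = -121*(-35/3 - 4) = -121*(-47/3) = 5687/3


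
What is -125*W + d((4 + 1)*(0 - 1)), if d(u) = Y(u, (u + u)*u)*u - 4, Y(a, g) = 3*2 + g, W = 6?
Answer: -1034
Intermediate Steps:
Y(a, g) = 6 + g
d(u) = -4 + u*(6 + 2*u**2) (d(u) = (6 + (u + u)*u)*u - 4 = (6 + (2*u)*u)*u - 4 = (6 + 2*u**2)*u - 4 = u*(6 + 2*u**2) - 4 = -4 + u*(6 + 2*u**2))
-125*W + d((4 + 1)*(0 - 1)) = -125*6 + (-4 + 2*((4 + 1)*(0 - 1))*(3 + ((4 + 1)*(0 - 1))**2)) = -750 + (-4 + 2*(5*(-1))*(3 + (5*(-1))**2)) = -750 + (-4 + 2*(-5)*(3 + (-5)**2)) = -750 + (-4 + 2*(-5)*(3 + 25)) = -750 + (-4 + 2*(-5)*28) = -750 + (-4 - 280) = -750 - 284 = -1034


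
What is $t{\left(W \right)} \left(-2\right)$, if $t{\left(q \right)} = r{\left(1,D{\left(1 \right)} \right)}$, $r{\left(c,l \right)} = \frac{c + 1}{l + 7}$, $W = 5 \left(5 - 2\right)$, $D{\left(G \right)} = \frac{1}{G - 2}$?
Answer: $- \frac{2}{3} \approx -0.66667$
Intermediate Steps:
$D{\left(G \right)} = \frac{1}{-2 + G}$
$W = 15$ ($W = 5 \cdot 3 = 15$)
$r{\left(c,l \right)} = \frac{1 + c}{7 + l}$
$t{\left(q \right)} = \frac{1}{3}$ ($t{\left(q \right)} = \frac{1 + 1}{7 + \frac{1}{-2 + 1}} = \frac{1}{7 + \frac{1}{-1}} \cdot 2 = \frac{1}{7 - 1} \cdot 2 = \frac{1}{6} \cdot 2 = \frac{1}{3}$)
$t{\left(W \right)} \left(-2\right) = \frac{1}{3} \left(-2\right) = - \frac{2}{3}$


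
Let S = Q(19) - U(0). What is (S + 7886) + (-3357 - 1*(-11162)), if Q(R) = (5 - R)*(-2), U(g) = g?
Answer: 15719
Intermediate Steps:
Q(R) = -10 + 2*R
S = 28 (S = (-10 + 2*19) - 1*0 = (-10 + 38) + 0 = 28 + 0 = 28)
(S + 7886) + (-3357 - 1*(-11162)) = (28 + 7886) + (-3357 - 1*(-11162)) = 7914 + (-3357 + 11162) = 7914 + 7805 = 15719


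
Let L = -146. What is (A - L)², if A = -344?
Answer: 39204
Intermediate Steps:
(A - L)² = (-344 - 1*(-146))² = (-344 + 146)² = (-198)² = 39204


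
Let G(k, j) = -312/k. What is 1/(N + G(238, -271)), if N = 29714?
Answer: 119/3535810 ≈ 3.3656e-5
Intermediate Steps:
1/(N + G(238, -271)) = 1/(29714 - 312/238) = 1/(29714 - 312*1/238) = 1/(29714 - 156/119) = 1/(3535810/119) = 119/3535810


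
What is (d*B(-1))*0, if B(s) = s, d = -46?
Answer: 0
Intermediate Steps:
(d*B(-1))*0 = -46*(-1)*0 = 46*0 = 0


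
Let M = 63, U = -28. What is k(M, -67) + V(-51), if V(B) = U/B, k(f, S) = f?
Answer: 3241/51 ≈ 63.549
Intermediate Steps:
V(B) = -28/B
k(M, -67) + V(-51) = 63 - 28/(-51) = 63 - 28*(-1/51) = 63 + 28/51 = 3241/51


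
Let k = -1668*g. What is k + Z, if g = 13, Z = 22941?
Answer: 1257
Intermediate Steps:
k = -21684 (k = -1668*13 = -21684)
k + Z = -21684 + 22941 = 1257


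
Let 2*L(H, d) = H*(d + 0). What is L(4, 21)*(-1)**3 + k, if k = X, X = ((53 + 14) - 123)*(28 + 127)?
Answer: -8722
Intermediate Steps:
L(H, d) = H*d/2 (L(H, d) = (H*(d + 0))/2 = (H*d)/2 = H*d/2)
X = -8680 (X = (67 - 123)*155 = -56*155 = -8680)
k = -8680
L(4, 21)*(-1)**3 + k = ((1/2)*4*21)*(-1)**3 - 8680 = 42*(-1) - 8680 = -42 - 8680 = -8722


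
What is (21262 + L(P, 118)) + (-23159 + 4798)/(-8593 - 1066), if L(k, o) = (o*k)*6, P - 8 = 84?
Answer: 834536643/9659 ≈ 86400.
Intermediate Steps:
P = 92 (P = 8 + 84 = 92)
L(k, o) = 6*k*o (L(k, o) = (k*o)*6 = 6*k*o)
(21262 + L(P, 118)) + (-23159 + 4798)/(-8593 - 1066) = (21262 + 6*92*118) + (-23159 + 4798)/(-8593 - 1066) = (21262 + 65136) - 18361/(-9659) = 86398 - 18361*(-1/9659) = 86398 + 18361/9659 = 834536643/9659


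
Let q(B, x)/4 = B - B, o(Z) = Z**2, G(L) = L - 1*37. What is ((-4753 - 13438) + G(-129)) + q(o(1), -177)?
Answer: -18357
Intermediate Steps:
G(L) = -37 + L (G(L) = L - 37 = -37 + L)
q(B, x) = 0 (q(B, x) = 4*(B - B) = 4*0 = 0)
((-4753 - 13438) + G(-129)) + q(o(1), -177) = ((-4753 - 13438) + (-37 - 129)) + 0 = (-18191 - 166) + 0 = -18357 + 0 = -18357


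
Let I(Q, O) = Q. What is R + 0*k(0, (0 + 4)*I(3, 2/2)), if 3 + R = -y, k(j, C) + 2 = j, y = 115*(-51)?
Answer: 5862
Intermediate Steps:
y = -5865
k(j, C) = -2 + j
R = 5862 (R = -3 - 1*(-5865) = -3 + 5865 = 5862)
R + 0*k(0, (0 + 4)*I(3, 2/2)) = 5862 + 0*(-2 + 0) = 5862 + 0*(-2) = 5862 + 0 = 5862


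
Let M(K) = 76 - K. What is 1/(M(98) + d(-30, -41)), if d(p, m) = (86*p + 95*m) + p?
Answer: -1/6527 ≈ -0.00015321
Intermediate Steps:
d(p, m) = 87*p + 95*m
1/(M(98) + d(-30, -41)) = 1/((76 - 1*98) + (87*(-30) + 95*(-41))) = 1/((76 - 98) + (-2610 - 3895)) = 1/(-22 - 6505) = 1/(-6527) = -1/6527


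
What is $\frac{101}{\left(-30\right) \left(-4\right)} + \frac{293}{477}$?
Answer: $\frac{27779}{19080} \approx 1.4559$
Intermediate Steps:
$\frac{101}{\left(-30\right) \left(-4\right)} + \frac{293}{477} = \frac{101}{120} + 293 \cdot \frac{1}{477} = 101 \cdot \frac{1}{120} + \frac{293}{477} = \frac{101}{120} + \frac{293}{477} = \frac{27779}{19080}$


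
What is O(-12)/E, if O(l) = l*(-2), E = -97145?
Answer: -24/97145 ≈ -0.00024705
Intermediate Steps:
O(l) = -2*l
O(-12)/E = -2*(-12)/(-97145) = 24*(-1/97145) = -24/97145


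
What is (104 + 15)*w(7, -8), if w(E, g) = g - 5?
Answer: -1547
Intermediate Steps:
w(E, g) = -5 + g
(104 + 15)*w(7, -8) = (104 + 15)*(-5 - 8) = 119*(-13) = -1547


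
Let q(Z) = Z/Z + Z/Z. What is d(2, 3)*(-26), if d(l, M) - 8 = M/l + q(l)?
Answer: -299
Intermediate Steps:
q(Z) = 2 (q(Z) = 1 + 1 = 2)
d(l, M) = 10 + M/l (d(l, M) = 8 + (M/l + 2) = 8 + (2 + M/l) = 10 + M/l)
d(2, 3)*(-26) = (10 + 3/2)*(-26) = (23/2)*(-26) = -299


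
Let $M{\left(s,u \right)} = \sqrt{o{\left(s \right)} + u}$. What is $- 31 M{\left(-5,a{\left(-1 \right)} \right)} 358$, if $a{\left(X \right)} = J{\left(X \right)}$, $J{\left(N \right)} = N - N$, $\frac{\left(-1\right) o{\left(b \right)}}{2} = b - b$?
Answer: $0$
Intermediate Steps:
$o{\left(b \right)} = 0$ ($o{\left(b \right)} = - 2 \left(b - b\right) = \left(-2\right) 0 = 0$)
$J{\left(N \right)} = 0$
$a{\left(X \right)} = 0$
$M{\left(s,u \right)} = \sqrt{u}$ ($M{\left(s,u \right)} = \sqrt{0 + u} = \sqrt{u}$)
$- 31 M{\left(-5,a{\left(-1 \right)} \right)} 358 = - 31 \sqrt{0} \cdot 358 = \left(-31\right) 0 \cdot 358 = 0 \cdot 358 = 0$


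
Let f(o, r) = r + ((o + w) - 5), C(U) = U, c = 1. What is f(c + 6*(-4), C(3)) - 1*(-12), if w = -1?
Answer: -14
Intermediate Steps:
f(o, r) = -6 + o + r (f(o, r) = r + ((o - 1) - 5) = r + ((-1 + o) - 5) = r + (-6 + o) = -6 + o + r)
f(c + 6*(-4), C(3)) - 1*(-12) = (-6 + (1 + 6*(-4)) + 3) - 1*(-12) = (-6 + (1 - 24) + 3) + 12 = (-6 - 23 + 3) + 12 = -26 + 12 = -14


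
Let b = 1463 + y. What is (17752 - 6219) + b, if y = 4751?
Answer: 17747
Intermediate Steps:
b = 6214 (b = 1463 + 4751 = 6214)
(17752 - 6219) + b = (17752 - 6219) + 6214 = 11533 + 6214 = 17747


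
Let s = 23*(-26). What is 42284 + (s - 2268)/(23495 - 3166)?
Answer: 859588570/20329 ≈ 42284.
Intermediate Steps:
s = -598
42284 + (s - 2268)/(23495 - 3166) = 42284 + (-598 - 2268)/(23495 - 3166) = 42284 - 2866/20329 = 859588570/20329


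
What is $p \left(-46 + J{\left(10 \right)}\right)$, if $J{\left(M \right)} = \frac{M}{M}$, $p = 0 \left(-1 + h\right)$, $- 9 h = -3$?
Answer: $0$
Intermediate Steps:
$h = \frac{1}{3}$ ($h = \left(- \frac{1}{9}\right) \left(-3\right) = \frac{1}{3} \approx 0.33333$)
$p = 0$ ($p = 0 \left(-1 + \frac{1}{3}\right) = 0 \left(- \frac{2}{3}\right) = 0$)
$J{\left(M \right)} = 1$
$p \left(-46 + J{\left(10 \right)}\right) = 0 \left(-46 + 1\right) = 0 \left(-45\right) = 0$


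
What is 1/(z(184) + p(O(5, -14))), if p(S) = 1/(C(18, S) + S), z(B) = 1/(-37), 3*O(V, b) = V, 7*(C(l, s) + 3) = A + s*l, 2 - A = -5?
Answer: 3071/694 ≈ 4.4251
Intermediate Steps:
A = 7 (A = 2 - 1*(-5) = 2 + 5 = 7)
C(l, s) = -2 + l*s/7 (C(l, s) = -3 + (7 + s*l)/7 = -3 + (7 + l*s)/7 = -3 + (1 + l*s/7) = -2 + l*s/7)
O(V, b) = V/3
z(B) = -1/37
p(S) = 1/(-2 + 25*S/7) (p(S) = 1/((-2 + (⅐)*18*S) + S) = 1/((-2 + 18*S/7) + S) = 1/(-2 + 25*S/7))
1/(z(184) + p(O(5, -14))) = 1/(-1/37 + 7/(-14 + 25*((⅓)*5))) = 1/(-1/37 + 7/(-14 + 25*(5/3))) = 1/(-1/37 + 7/(-14 + 125/3)) = 1/(-1/37 + 7/(83/3)) = 1/(-1/37 + 7*(3/83)) = 1/(-1/37 + 21/83) = 1/(694/3071) = 3071/694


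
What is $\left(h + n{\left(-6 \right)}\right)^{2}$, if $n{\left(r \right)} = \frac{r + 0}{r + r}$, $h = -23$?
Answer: $\frac{2025}{4} \approx 506.25$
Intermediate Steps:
$n{\left(r \right)} = \frac{1}{2}$ ($n{\left(r \right)} = \frac{r}{2 r} = r \frac{1}{2 r} = \frac{1}{2}$)
$\left(h + n{\left(-6 \right)}\right)^{2} = \left(-23 + \frac{1}{2}\right)^{2} = \left(- \frac{45}{2}\right)^{2} = \frac{2025}{4}$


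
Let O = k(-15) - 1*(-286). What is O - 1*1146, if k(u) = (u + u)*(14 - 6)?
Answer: -1100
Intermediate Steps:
k(u) = 16*u (k(u) = (2*u)*8 = 16*u)
O = 46 (O = 16*(-15) - 1*(-286) = -240 + 286 = 46)
O - 1*1146 = 46 - 1*1146 = 46 - 1146 = -1100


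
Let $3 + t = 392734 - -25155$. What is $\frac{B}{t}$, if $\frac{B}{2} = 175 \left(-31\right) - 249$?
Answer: $- \frac{5674}{208943} \approx -0.027156$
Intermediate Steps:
$t = 417886$ ($t = -3 + \left(392734 - -25155\right) = -3 + \left(392734 + 25155\right) = -3 + 417889 = 417886$)
$B = -11348$ ($B = 2 \left(175 \left(-31\right) - 249\right) = 2 \left(-5425 - 249\right) = 2 \left(-5674\right) = -11348$)
$\frac{B}{t} = - \frac{11348}{417886} = \left(-11348\right) \frac{1}{417886} = - \frac{5674}{208943}$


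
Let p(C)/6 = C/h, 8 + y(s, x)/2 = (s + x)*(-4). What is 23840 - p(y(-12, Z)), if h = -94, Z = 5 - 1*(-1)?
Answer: 1120576/47 ≈ 23842.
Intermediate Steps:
Z = 6 (Z = 5 + 1 = 6)
y(s, x) = -16 - 8*s - 8*x (y(s, x) = -16 + 2*((s + x)*(-4)) = -16 + 2*(-4*s - 4*x) = -16 + (-8*s - 8*x) = -16 - 8*s - 8*x)
p(C) = -3*C/47 (p(C) = 6*(C/(-94)) = 6*(C*(-1/94)) = 6*(-C/94) = -3*C/47)
23840 - p(y(-12, Z)) = 23840 - (-3)*(-16 - 8*(-12) - 8*6)/47 = 23840 - (-3)*(-16 + 96 - 48)/47 = 23840 - (-3)*32/47 = 23840 - 1*(-96/47) = 23840 + 96/47 = 1120576/47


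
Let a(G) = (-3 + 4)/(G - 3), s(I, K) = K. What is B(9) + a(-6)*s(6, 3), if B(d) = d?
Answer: 26/3 ≈ 8.6667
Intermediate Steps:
a(G) = 1/(-3 + G)
B(9) + a(-6)*s(6, 3) = 9 + 3/(-3 - 6) = 9 + 3/(-9) = 9 - 1/9*3 = 9 - 1/3 = 26/3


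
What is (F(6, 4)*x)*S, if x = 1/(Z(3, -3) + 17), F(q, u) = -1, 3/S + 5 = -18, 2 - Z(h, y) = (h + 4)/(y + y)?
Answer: 18/2783 ≈ 0.0064678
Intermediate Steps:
Z(h, y) = 2 - (4 + h)/(2*y) (Z(h, y) = 2 - (h + 4)/(y + y) = 2 - (4 + h)/(2*y))
S = -3/23 (S = 3/(-5 - 18) = 3/(-23) = 3*(-1/23) = -3/23 ≈ -0.13043)
x = 6/121 (x = 1/((½)*(-4 - 1*3 + 4*(-3))/(-3) + 17) = 1/((½)*(-⅓)*(-4 - 3 - 12) + 17) = 1/((½)*(-⅓)*(-19) + 17) = 1/(19/6 + 17) = 1/(121/6) = 6/121 ≈ 0.049587)
(F(6, 4)*x)*S = -1*6/121*(-3/23) = -6/121*(-3/23) = 18/2783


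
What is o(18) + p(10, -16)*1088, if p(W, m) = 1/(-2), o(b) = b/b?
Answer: -543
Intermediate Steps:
o(b) = 1
p(W, m) = -1/2
o(18) + p(10, -16)*1088 = 1 - 1/2*1088 = 1 - 544 = -543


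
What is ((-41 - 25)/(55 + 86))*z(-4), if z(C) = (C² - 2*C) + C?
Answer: -440/47 ≈ -9.3617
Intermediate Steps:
z(C) = C² - C
((-41 - 25)/(55 + 86))*z(-4) = ((-41 - 25)/(55 + 86))*(-4*(-1 - 4)) = (-66/141)*(-4*(-5)) = -66*1/141*20 = -22/47*20 = -440/47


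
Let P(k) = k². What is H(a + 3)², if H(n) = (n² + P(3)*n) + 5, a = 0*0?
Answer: 1681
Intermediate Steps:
a = 0
H(n) = 5 + n² + 9*n (H(n) = (n² + 3²*n) + 5 = (n² + 9*n) + 5 = 5 + n² + 9*n)
H(a + 3)² = (5 + (0 + 3)² + 9*(0 + 3))² = (5 + 3² + 9*3)² = (5 + 9 + 27)² = 41² = 1681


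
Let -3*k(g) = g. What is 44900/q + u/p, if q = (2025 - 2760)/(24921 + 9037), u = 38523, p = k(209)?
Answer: -63750042203/30723 ≈ -2.0750e+6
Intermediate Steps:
k(g) = -g/3
p = -209/3 (p = -1/3*209 = -209/3 ≈ -69.667)
q = -735/33958 ≈ -0.021644
44900/q + u/p = 44900/(-735/33958) + 38523/(-209/3) = 44900*(-33958/735) + 38523*(-3/209) = -304942840/147 - 115569/209 = -63750042203/30723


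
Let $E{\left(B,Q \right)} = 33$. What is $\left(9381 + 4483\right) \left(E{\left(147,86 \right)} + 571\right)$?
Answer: $8373856$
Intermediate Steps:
$\left(9381 + 4483\right) \left(E{\left(147,86 \right)} + 571\right) = \left(9381 + 4483\right) \left(33 + 571\right) = 13864 \cdot 604 = 8373856$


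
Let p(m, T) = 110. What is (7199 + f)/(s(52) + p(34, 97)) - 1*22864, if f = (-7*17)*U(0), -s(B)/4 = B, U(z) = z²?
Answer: -2247871/98 ≈ -22937.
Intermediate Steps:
s(B) = -4*B
f = 0 (f = -7*17*0² = -119*0 = 0)
(7199 + f)/(s(52) + p(34, 97)) - 1*22864 = (7199 + 0)/(-4*52 + 110) - 1*22864 = 7199/(-208 + 110) - 22864 = 7199/(-98) - 22864 = 7199*(-1/98) - 22864 = -7199/98 - 22864 = -2247871/98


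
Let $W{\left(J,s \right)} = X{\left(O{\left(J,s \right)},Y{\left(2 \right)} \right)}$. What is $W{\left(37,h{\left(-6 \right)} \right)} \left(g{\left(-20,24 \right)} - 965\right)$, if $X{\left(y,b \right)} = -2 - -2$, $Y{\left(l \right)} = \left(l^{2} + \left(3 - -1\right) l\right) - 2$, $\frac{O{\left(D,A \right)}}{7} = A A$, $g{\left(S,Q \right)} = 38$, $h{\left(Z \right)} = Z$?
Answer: $0$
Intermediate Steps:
$O{\left(D,A \right)} = 7 A^{2}$ ($O{\left(D,A \right)} = 7 A A = 7 A^{2}$)
$Y{\left(l \right)} = -2 + l^{2} + 4 l$ ($Y{\left(l \right)} = \left(l^{2} + \left(3 + 1\right) l\right) - 2 = \left(l^{2} + 4 l\right) - 2 = -2 + l^{2} + 4 l$)
$X{\left(y,b \right)} = 0$ ($X{\left(y,b \right)} = -2 + 2 = 0$)
$W{\left(J,s \right)} = 0$
$W{\left(37,h{\left(-6 \right)} \right)} \left(g{\left(-20,24 \right)} - 965\right) = 0 \left(38 - 965\right) = 0 \left(-927\right) = 0$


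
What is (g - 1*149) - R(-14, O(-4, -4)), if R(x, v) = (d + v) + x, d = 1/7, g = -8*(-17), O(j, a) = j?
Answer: 34/7 ≈ 4.8571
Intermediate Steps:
g = 136
d = ⅐ (d = 1*(⅐) = ⅐ ≈ 0.14286)
R(x, v) = ⅐ + v + x (R(x, v) = (⅐ + v) + x = ⅐ + v + x)
(g - 1*149) - R(-14, O(-4, -4)) = (136 - 1*149) - (⅐ - 4 - 14) = (136 - 149) - 1*(-125/7) = -13 + 125/7 = 34/7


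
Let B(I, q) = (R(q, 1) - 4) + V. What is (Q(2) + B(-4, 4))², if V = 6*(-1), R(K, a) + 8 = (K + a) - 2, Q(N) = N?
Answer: 169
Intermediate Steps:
R(K, a) = -10 + K + a (R(K, a) = -8 + ((K + a) - 2) = -8 + (-2 + K + a) = -10 + K + a)
V = -6
B(I, q) = -19 + q (B(I, q) = ((-10 + q + 1) - 4) - 6 = ((-9 + q) - 4) - 6 = (-13 + q) - 6 = -19 + q)
(Q(2) + B(-4, 4))² = (2 + (-19 + 4))² = (2 - 15)² = (-13)² = 169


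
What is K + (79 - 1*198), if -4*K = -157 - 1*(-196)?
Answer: -515/4 ≈ -128.75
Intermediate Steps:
K = -39/4 (K = -(-157 - 1*(-196))/4 = -(-157 + 196)/4 = -¼*39 = -39/4 ≈ -9.7500)
K + (79 - 1*198) = -39/4 + (79 - 1*198) = -39/4 + (79 - 198) = -39/4 - 119 = -515/4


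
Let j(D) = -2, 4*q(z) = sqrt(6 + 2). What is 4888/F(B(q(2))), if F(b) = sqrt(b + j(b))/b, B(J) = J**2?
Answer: -2444*I*sqrt(6)/3 ≈ -1995.5*I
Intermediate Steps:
q(z) = sqrt(2)/2 (q(z) = sqrt(6 + 2)/4 = sqrt(8)/4 = (2*sqrt(2))/4 = sqrt(2)/2)
F(b) = sqrt(-2 + b)/b (F(b) = sqrt(b - 2)/b = sqrt(-2 + b)/b)
4888/F(B(q(2))) = 4888/((sqrt(-2 + (sqrt(2)/2)**2)/((sqrt(2)/2)**2))) = 4888/((sqrt(-2 + 1/2)/(1/2))) = 4888/((2*sqrt(-3/2))) = 4888/((2*(I*sqrt(6)/2))) = 4888/((I*sqrt(6))) = 4888*(-I*sqrt(6)/6) = -2444*I*sqrt(6)/3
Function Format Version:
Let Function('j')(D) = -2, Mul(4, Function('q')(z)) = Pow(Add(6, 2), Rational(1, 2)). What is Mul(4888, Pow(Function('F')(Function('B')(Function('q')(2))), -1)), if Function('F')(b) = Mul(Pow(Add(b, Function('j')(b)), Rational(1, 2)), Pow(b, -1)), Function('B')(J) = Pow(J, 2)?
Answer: Mul(Rational(-2444, 3), I, Pow(6, Rational(1, 2))) ≈ Mul(-1995.5, I)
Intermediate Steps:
Function('q')(z) = Mul(Rational(1, 2), Pow(2, Rational(1, 2))) (Function('q')(z) = Mul(Rational(1, 4), Pow(Add(6, 2), Rational(1, 2))) = Mul(Rational(1, 4), Pow(8, Rational(1, 2))) = Mul(Rational(1, 4), Mul(2, Pow(2, Rational(1, 2)))) = Mul(Rational(1, 2), Pow(2, Rational(1, 2))))
Function('F')(b) = Mul(Pow(b, -1), Pow(Add(-2, b), Rational(1, 2))) (Function('F')(b) = Mul(Pow(Add(b, -2), Rational(1, 2)), Pow(b, -1)) = Mul(Pow(Add(-2, b), Rational(1, 2)), Pow(b, -1)) = Mul(Pow(b, -1), Pow(Add(-2, b), Rational(1, 2))))
Mul(4888, Pow(Function('F')(Function('B')(Function('q')(2))), -1)) = Mul(4888, Pow(Mul(Pow(Pow(Mul(Rational(1, 2), Pow(2, Rational(1, 2))), 2), -1), Pow(Add(-2, Pow(Mul(Rational(1, 2), Pow(2, Rational(1, 2))), 2)), Rational(1, 2))), -1)) = Mul(4888, Pow(Mul(Pow(Rational(1, 2), -1), Pow(Add(-2, Rational(1, 2)), Rational(1, 2))), -1)) = Mul(4888, Pow(Mul(2, Pow(Rational(-3, 2), Rational(1, 2))), -1)) = Mul(4888, Pow(Mul(2, Mul(Rational(1, 2), I, Pow(6, Rational(1, 2)))), -1)) = Mul(4888, Pow(Mul(I, Pow(6, Rational(1, 2))), -1)) = Mul(4888, Mul(Rational(-1, 6), I, Pow(6, Rational(1, 2)))) = Mul(Rational(-2444, 3), I, Pow(6, Rational(1, 2)))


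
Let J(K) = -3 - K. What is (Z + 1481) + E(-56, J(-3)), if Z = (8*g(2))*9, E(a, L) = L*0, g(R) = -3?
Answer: 1265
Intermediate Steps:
E(a, L) = 0
Z = -216 (Z = (8*(-3))*9 = -24*9 = -216)
(Z + 1481) + E(-56, J(-3)) = (-216 + 1481) + 0 = 1265 + 0 = 1265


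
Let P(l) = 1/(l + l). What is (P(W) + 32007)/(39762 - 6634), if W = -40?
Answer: 2560559/2650240 ≈ 0.96616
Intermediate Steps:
P(l) = 1/(2*l)
(P(W) + 32007)/(39762 - 6634) = ((½)/(-40) + 32007)/(39762 - 6634) = ((½)*(-1/40) + 32007)/33128 = (-1/80 + 32007)*(1/33128) = (2560559/80)*(1/33128) = 2560559/2650240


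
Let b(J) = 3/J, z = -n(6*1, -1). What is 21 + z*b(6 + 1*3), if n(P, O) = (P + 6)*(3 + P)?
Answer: -15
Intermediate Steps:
n(P, O) = (3 + P)*(6 + P) (n(P, O) = (6 + P)*(3 + P) = (3 + P)*(6 + P))
z = -108 (z = -(18 + (6*1)**2 + 9*(6*1)) = -(18 + 6**2 + 9*6) = -(18 + 36 + 54) = -1*108 = -108)
21 + z*b(6 + 1*3) = 21 - 324/(6 + 1*3) = 21 - 324/(6 + 3) = 21 - 324/9 = 21 - 108*1/3 = 21 - 36 = -15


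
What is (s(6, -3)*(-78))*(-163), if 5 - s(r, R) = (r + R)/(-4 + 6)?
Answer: 44499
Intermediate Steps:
s(r, R) = 5 - R/2 - r/2 (s(r, R) = 5 - (r + R)/(-4 + 6) = 5 - (R + r)/2 = 5 - (R/2 + r/2) = 5 + (-R/2 - r/2) = 5 - R/2 - r/2)
(s(6, -3)*(-78))*(-163) = ((5 - ½*(-3) - ½*6)*(-78))*(-163) = ((5 + 3/2 - 3)*(-78))*(-163) = ((7/2)*(-78))*(-163) = -273*(-163) = 44499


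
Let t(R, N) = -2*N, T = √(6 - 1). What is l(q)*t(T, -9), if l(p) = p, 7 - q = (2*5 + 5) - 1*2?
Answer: -108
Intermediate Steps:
T = √5 ≈ 2.2361
q = -6 (q = 7 - ((2*5 + 5) - 1*2) = 7 - ((10 + 5) - 2) = 7 - (15 - 2) = 7 - 1*13 = 7 - 13 = -6)
l(q)*t(T, -9) = -(-12)*(-9) = -6*18 = -108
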